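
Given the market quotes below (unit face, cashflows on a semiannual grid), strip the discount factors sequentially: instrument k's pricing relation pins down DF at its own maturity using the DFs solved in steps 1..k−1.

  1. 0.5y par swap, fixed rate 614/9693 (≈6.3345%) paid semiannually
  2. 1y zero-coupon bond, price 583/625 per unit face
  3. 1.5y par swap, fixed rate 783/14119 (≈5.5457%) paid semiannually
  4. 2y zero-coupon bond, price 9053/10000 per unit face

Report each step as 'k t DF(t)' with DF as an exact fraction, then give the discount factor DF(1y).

1 1/2 9693/10000
2 1 583/625
3 3/2 9217/10000
4 2 9053/10000
DF(1y) = 583/625 ≈ 0.932800

step 1 [0.5y] swap r/2=307/9693: DF=(1 − 307/9693·(0))/(1+307/9693) = 9693/10000 ≈ 0.969300
step 2 [1y] zero: DF = P = 583/625 ≈ 0.932800
step 3 [1.5y] swap r/2=783/28238: DF=(1 − 783/28238·(0.969300+0.932800))/(1+783/28238) = 9217/10000 ≈ 0.921700
step 4 [2y] zero: DF = P = 9053/10000 ≈ 0.905300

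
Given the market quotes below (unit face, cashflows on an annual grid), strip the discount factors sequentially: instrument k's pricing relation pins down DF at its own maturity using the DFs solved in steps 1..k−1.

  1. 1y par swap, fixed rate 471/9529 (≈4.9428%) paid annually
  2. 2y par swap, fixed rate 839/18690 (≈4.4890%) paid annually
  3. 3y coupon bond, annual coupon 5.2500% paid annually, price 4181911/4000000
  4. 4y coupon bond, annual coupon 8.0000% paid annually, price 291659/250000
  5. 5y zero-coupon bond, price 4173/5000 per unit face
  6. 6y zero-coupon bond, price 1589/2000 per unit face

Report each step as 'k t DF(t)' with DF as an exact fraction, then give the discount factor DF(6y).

step 1 [1y] swap r/1=471/9529: DF=(1 − 471/9529·(0))/(1+471/9529) = 9529/10000 ≈ 0.952900
step 2 [2y] swap r/1=839/18690: DF=(1 − 839/18690·(0.952900))/(1+839/18690) = 9161/10000 ≈ 0.916100
step 3 [3y] bond c/1=21/400: DF=(4181911/4000000 − 21/400·(0.952900+0.916100))/(1+21/400) = 9001/10000 ≈ 0.900100
step 4 [4y] bond c/1=2/25: DF=(291659/250000 − 2/25·(0.952900+0.916100+0.900100))/(1+2/25) = 8751/10000 ≈ 0.875100
step 5 [5y] zero: DF = P = 4173/5000 ≈ 0.834600
step 6 [6y] zero: DF = P = 1589/2000 ≈ 0.794500

1 1 9529/10000
2 2 9161/10000
3 3 9001/10000
4 4 8751/10000
5 5 4173/5000
6 6 1589/2000
DF(6y) = 1589/2000 ≈ 0.794500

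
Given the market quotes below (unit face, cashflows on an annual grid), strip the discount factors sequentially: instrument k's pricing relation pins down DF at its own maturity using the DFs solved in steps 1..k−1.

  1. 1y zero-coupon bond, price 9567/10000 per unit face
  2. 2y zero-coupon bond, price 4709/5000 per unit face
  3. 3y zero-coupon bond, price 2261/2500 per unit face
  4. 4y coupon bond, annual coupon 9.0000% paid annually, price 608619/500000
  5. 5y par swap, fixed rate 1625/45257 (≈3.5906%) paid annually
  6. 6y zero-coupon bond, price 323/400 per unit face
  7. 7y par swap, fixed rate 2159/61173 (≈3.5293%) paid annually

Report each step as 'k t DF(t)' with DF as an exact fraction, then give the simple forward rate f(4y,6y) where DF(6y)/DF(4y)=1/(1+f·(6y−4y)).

1 1 9567/10000
2 2 4709/5000
3 3 2261/2500
4 4 8853/10000
5 5 67/80
6 6 323/400
7 7 7841/10000
f(4y,6y) = ((8853/10000)/(323/400) − 1)/(2) = 389/8075 ≈ 4.8173%

step 1 [1y] zero: DF = P = 9567/10000 ≈ 0.956700
step 2 [2y] zero: DF = P = 4709/5000 ≈ 0.941800
step 3 [3y] zero: DF = P = 2261/2500 ≈ 0.904400
step 4 [4y] bond c/1=9/100: DF=(608619/500000 − 9/100·(0.956700+0.941800+0.904400))/(1+9/100) = 8853/10000 ≈ 0.885300
step 5 [5y] swap r/1=1625/45257: DF=(1 − 1625/45257·(0.956700+0.941800+0.904400+0.885300))/(1+1625/45257) = 67/80 ≈ 0.837500
step 6 [6y] zero: DF = P = 323/400 ≈ 0.807500
step 7 [7y] swap r/1=2159/61173: DF=(1 − 2159/61173·(0.956700+0.941800+0.904400+0.885300+0.837500+0.807500))/(1+2159/61173) = 7841/10000 ≈ 0.784100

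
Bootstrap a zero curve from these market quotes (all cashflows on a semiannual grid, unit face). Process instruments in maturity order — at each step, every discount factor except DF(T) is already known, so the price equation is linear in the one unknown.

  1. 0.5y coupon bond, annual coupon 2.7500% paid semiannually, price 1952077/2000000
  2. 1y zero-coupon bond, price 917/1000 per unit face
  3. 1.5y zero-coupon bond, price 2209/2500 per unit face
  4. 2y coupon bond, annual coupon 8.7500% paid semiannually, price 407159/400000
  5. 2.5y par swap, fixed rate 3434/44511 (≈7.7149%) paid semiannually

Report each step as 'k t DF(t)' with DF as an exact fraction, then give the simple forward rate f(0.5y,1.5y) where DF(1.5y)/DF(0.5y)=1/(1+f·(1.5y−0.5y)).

step 1 [0.5y] bond c/2=11/800: DF=(1952077/2000000 − 11/800·(0))/(1+11/800) = 2407/2500 ≈ 0.962800
step 2 [1y] zero: DF = P = 917/1000 ≈ 0.917000
step 3 [1.5y] zero: DF = P = 2209/2500 ≈ 0.883600
step 4 [2y] bond c/2=7/160: DF=(407159/400000 − 7/160·(0.962800+0.917000+0.883600))/(1+7/160) = 4297/5000 ≈ 0.859400
step 5 [2.5y] swap r/2=1717/44511: DF=(1 − 1717/44511·(0.962800+0.917000+0.883600+0.859400))/(1+1717/44511) = 8283/10000 ≈ 0.828300

1 1/2 2407/2500
2 1 917/1000
3 3/2 2209/2500
4 2 4297/5000
5 5/2 8283/10000
f(0.5y,1.5y) = ((2407/2500)/(2209/2500) − 1)/(1) = 198/2209 ≈ 8.9633%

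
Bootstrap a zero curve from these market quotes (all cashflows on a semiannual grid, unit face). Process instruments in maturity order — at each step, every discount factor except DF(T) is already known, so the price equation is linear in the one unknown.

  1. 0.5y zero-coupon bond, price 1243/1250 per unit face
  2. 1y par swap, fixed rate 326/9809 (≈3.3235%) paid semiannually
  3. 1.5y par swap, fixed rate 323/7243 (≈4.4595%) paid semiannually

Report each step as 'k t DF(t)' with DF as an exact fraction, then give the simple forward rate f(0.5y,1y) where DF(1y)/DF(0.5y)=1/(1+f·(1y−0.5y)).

step 1 [0.5y] zero: DF = P = 1243/1250 ≈ 0.994400
step 2 [1y] swap r/2=163/9809: DF=(1 − 163/9809·(0.994400))/(1+163/9809) = 4837/5000 ≈ 0.967400
step 3 [1.5y] swap r/2=323/14486: DF=(1 − 323/14486·(0.994400+0.967400))/(1+323/14486) = 4677/5000 ≈ 0.935400

1 1/2 1243/1250
2 1 4837/5000
3 3/2 4677/5000
f(0.5y,1y) = ((1243/1250)/(4837/5000) − 1)/(1/2) = 270/4837 ≈ 5.5820%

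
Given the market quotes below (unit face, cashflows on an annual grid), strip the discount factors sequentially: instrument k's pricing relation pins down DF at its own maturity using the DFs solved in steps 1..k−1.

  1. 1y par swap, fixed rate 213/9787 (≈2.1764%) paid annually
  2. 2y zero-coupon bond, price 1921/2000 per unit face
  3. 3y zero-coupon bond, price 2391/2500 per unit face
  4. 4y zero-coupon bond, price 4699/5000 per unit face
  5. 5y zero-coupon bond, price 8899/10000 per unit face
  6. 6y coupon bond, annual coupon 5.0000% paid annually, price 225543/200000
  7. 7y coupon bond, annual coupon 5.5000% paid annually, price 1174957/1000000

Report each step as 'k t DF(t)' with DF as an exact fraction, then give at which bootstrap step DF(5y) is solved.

step 1 [1y] swap r/1=213/9787: DF=(1 − 213/9787·(0))/(1+213/9787) = 9787/10000 ≈ 0.978700
step 2 [2y] zero: DF = P = 1921/2000 ≈ 0.960500
step 3 [3y] zero: DF = P = 2391/2500 ≈ 0.956400
step 4 [4y] zero: DF = P = 4699/5000 ≈ 0.939800
step 5 [5y] zero: DF = P = 8899/10000 ≈ 0.889900
step 6 [6y] bond c/1=1/20: DF=(225543/200000 − 1/20·(0.978700+0.960500+0.956400+0.939800+0.889900))/(1+1/20) = 849/1000 ≈ 0.849000
step 7 [7y] bond c/1=11/200: DF=(1174957/1000000 − 11/200·(0.978700+0.960500+0.956400+0.939800+0.889900+0.849000))/(1+11/200) = 8231/10000 ≈ 0.823100

1 1 9787/10000
2 2 1921/2000
3 3 2391/2500
4 4 4699/5000
5 5 8899/10000
6 6 849/1000
7 7 8231/10000
DF(5y) is solved at step 5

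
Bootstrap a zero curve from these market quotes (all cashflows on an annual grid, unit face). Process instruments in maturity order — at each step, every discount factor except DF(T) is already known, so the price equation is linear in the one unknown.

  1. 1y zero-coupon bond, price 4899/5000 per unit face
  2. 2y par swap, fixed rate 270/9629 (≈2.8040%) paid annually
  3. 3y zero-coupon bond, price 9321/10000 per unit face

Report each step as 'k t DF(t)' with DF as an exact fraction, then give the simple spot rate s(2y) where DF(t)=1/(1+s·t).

step 1 [1y] zero: DF = P = 4899/5000 ≈ 0.979800
step 2 [2y] swap r/1=270/9629: DF=(1 − 270/9629·(0.979800))/(1+270/9629) = 473/500 ≈ 0.946000
step 3 [3y] zero: DF = P = 9321/10000 ≈ 0.932100

1 1 4899/5000
2 2 473/500
3 3 9321/10000
s(2y) = (1/(473/500) − 1)/(2) = 27/946 ≈ 2.8541%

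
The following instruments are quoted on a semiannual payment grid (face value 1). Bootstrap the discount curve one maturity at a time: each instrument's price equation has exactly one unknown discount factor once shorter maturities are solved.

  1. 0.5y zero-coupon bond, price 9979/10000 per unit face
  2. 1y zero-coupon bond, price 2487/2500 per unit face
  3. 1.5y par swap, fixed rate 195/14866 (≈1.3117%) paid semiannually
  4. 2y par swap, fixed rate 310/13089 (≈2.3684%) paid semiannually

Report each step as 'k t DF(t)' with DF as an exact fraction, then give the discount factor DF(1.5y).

step 1 [0.5y] zero: DF = P = 9979/10000 ≈ 0.997900
step 2 [1y] zero: DF = P = 2487/2500 ≈ 0.994800
step 3 [1.5y] swap r/2=195/29732: DF=(1 − 195/29732·(0.997900+0.994800))/(1+195/29732) = 1961/2000 ≈ 0.980500
step 4 [2y] swap r/2=155/13089: DF=(1 − 155/13089·(0.997900+0.994800+0.980500))/(1+155/13089) = 1907/2000 ≈ 0.953500

1 1/2 9979/10000
2 1 2487/2500
3 3/2 1961/2000
4 2 1907/2000
DF(1.5y) = 1961/2000 ≈ 0.980500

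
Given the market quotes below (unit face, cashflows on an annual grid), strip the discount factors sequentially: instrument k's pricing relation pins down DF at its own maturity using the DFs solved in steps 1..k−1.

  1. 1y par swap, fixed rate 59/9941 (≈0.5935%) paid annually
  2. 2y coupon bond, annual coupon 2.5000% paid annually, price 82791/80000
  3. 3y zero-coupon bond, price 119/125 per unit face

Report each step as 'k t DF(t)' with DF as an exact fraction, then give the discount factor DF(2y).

1 1 9941/10000
2 2 4927/5000
3 3 119/125
DF(2y) = 4927/5000 ≈ 0.985400

step 1 [1y] swap r/1=59/9941: DF=(1 − 59/9941·(0))/(1+59/9941) = 9941/10000 ≈ 0.994100
step 2 [2y] bond c/1=1/40: DF=(82791/80000 − 1/40·(0.994100))/(1+1/40) = 4927/5000 ≈ 0.985400
step 3 [3y] zero: DF = P = 119/125 ≈ 0.952000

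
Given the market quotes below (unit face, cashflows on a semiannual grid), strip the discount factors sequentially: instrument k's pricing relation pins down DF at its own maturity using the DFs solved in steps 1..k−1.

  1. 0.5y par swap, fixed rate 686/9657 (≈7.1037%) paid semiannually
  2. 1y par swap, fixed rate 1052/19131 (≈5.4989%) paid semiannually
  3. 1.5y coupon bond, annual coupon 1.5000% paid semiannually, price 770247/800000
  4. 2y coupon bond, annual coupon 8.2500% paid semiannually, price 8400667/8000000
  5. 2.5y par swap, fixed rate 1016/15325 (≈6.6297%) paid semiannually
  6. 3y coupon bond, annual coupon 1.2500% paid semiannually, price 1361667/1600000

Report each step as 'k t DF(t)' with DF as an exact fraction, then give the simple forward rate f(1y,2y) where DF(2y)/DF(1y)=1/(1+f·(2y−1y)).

step 1 [0.5y] swap r/2=343/9657: DF=(1 − 343/9657·(0))/(1+343/9657) = 9657/10000 ≈ 0.965700
step 2 [1y] swap r/2=526/19131: DF=(1 − 526/19131·(0.965700))/(1+526/19131) = 4737/5000 ≈ 0.947400
step 3 [1.5y] bond c/2=3/400: DF=(770247/800000 − 3/400·(0.965700+0.947400))/(1+3/400) = 4707/5000 ≈ 0.941400
step 4 [2y] bond c/2=33/800: DF=(8400667/8000000 − 33/800·(0.965700+0.947400+0.941400))/(1+33/800) = 4477/5000 ≈ 0.895400
step 5 [2.5y] swap r/2=508/15325: DF=(1 − 508/15325·(0.965700+0.947400+0.941400+0.895400))/(1+508/15325) = 2119/2500 ≈ 0.847600
step 6 [3y] bond c/2=1/160: DF=(1361667/1600000 − 1/160·(0.965700+0.947400+0.941400+0.895400+0.847600))/(1+1/160) = 2043/2500 ≈ 0.817200

1 1/2 9657/10000
2 1 4737/5000
3 3/2 4707/5000
4 2 4477/5000
5 5/2 2119/2500
6 3 2043/2500
f(1y,2y) = ((4737/5000)/(4477/5000) − 1)/(1) = 260/4477 ≈ 5.8075%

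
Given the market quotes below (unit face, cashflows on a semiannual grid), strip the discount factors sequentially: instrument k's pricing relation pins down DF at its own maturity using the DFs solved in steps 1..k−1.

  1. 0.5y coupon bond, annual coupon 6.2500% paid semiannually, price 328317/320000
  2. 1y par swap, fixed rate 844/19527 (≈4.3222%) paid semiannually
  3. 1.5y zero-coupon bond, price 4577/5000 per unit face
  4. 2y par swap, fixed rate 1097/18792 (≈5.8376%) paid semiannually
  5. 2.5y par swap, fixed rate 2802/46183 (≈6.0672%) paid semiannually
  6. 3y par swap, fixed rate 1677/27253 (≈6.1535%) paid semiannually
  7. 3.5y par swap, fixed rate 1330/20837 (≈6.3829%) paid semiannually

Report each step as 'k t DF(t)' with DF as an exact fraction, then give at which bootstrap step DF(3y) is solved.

step 1 [0.5y] bond c/2=1/32: DF=(328317/320000 − 1/32·(0))/(1+1/32) = 9949/10000 ≈ 0.994900
step 2 [1y] swap r/2=422/19527: DF=(1 − 422/19527·(0.994900))/(1+422/19527) = 4789/5000 ≈ 0.957800
step 3 [1.5y] zero: DF = P = 4577/5000 ≈ 0.915400
step 4 [2y] swap r/2=1097/37584: DF=(1 − 1097/37584·(0.994900+0.957800+0.915400))/(1+1097/37584) = 8903/10000 ≈ 0.890300
step 5 [2.5y] swap r/2=1401/46183: DF=(1 − 1401/46183·(0.994900+0.957800+0.915400+0.890300))/(1+1401/46183) = 8599/10000 ≈ 0.859900
step 6 [3y] swap r/2=1677/54506: DF=(1 − 1677/54506·(0.994900+0.957800+0.915400+0.890300+0.859900))/(1+1677/54506) = 8323/10000 ≈ 0.832300
step 7 [3.5y] swap r/2=665/20837: DF=(1 − 665/20837·(0.994900+0.957800+0.915400+0.890300+0.859900+0.832300))/(1+665/20837) = 1601/2000 ≈ 0.800500

1 1/2 9949/10000
2 1 4789/5000
3 3/2 4577/5000
4 2 8903/10000
5 5/2 8599/10000
6 3 8323/10000
7 7/2 1601/2000
DF(3y) is solved at step 6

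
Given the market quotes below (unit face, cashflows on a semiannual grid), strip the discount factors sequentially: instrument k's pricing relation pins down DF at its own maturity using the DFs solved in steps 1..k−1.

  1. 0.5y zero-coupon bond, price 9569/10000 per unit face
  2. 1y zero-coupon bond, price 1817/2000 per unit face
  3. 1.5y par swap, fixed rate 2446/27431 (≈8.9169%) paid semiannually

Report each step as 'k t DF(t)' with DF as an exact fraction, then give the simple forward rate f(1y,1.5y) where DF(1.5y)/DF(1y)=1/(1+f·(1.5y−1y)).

step 1 [0.5y] zero: DF = P = 9569/10000 ≈ 0.956900
step 2 [1y] zero: DF = P = 1817/2000 ≈ 0.908500
step 3 [1.5y] swap r/2=1223/27431: DF=(1 − 1223/27431·(0.956900+0.908500))/(1+1223/27431) = 8777/10000 ≈ 0.877700

1 1/2 9569/10000
2 1 1817/2000
3 3/2 8777/10000
f(1y,1.5y) = ((1817/2000)/(8777/10000) − 1)/(1/2) = 616/8777 ≈ 7.0183%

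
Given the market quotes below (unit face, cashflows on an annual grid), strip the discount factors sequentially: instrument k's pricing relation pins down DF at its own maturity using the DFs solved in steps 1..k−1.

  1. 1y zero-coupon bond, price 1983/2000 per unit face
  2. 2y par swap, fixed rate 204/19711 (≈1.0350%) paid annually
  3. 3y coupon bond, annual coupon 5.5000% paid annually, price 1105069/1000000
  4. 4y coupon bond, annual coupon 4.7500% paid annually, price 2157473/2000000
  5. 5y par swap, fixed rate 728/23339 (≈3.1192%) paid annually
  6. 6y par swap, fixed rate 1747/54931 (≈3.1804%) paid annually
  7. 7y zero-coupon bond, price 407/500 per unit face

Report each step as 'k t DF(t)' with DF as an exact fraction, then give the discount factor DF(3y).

1 1 1983/2000
2 2 2449/2500
3 3 9447/10000
4 4 561/625
5 5 534/625
6 6 8253/10000
7 7 407/500
DF(3y) = 9447/10000 ≈ 0.944700

step 1 [1y] zero: DF = P = 1983/2000 ≈ 0.991500
step 2 [2y] swap r/1=204/19711: DF=(1 − 204/19711·(0.991500))/(1+204/19711) = 2449/2500 ≈ 0.979600
step 3 [3y] bond c/1=11/200: DF=(1105069/1000000 − 11/200·(0.991500+0.979600))/(1+11/200) = 9447/10000 ≈ 0.944700
step 4 [4y] bond c/1=19/400: DF=(2157473/2000000 − 19/400·(0.991500+0.979600+0.944700))/(1+19/400) = 561/625 ≈ 0.897600
step 5 [5y] swap r/1=728/23339: DF=(1 − 728/23339·(0.991500+0.979600+0.944700+0.897600))/(1+728/23339) = 534/625 ≈ 0.854400
step 6 [6y] swap r/1=1747/54931: DF=(1 − 1747/54931·(0.991500+0.979600+0.944700+0.897600+0.854400))/(1+1747/54931) = 8253/10000 ≈ 0.825300
step 7 [7y] zero: DF = P = 407/500 ≈ 0.814000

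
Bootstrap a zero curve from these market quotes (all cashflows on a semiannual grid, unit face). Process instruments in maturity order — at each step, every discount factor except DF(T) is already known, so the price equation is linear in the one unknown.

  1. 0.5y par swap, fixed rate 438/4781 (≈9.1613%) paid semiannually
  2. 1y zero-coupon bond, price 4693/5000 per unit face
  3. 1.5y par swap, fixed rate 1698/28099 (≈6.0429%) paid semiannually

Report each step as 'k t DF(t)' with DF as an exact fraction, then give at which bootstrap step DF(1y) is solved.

step 1 [0.5y] swap r/2=219/4781: DF=(1 − 219/4781·(0))/(1+219/4781) = 4781/5000 ≈ 0.956200
step 2 [1y] zero: DF = P = 4693/5000 ≈ 0.938600
step 3 [1.5y] swap r/2=849/28099: DF=(1 − 849/28099·(0.956200+0.938600))/(1+849/28099) = 9151/10000 ≈ 0.915100

1 1/2 4781/5000
2 1 4693/5000
3 3/2 9151/10000
DF(1y) is solved at step 2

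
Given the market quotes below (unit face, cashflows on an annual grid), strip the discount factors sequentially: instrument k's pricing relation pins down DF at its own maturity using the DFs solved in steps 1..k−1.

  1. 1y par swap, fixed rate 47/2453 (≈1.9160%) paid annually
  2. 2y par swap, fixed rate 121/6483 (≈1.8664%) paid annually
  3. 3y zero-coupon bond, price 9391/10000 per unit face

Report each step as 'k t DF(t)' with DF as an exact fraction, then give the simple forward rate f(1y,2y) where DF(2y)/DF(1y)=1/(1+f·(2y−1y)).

step 1 [1y] swap r/1=47/2453: DF=(1 − 47/2453·(0))/(1+47/2453) = 2453/2500 ≈ 0.981200
step 2 [2y] swap r/1=121/6483: DF=(1 − 121/6483·(0.981200))/(1+121/6483) = 9637/10000 ≈ 0.963700
step 3 [3y] zero: DF = P = 9391/10000 ≈ 0.939100

1 1 2453/2500
2 2 9637/10000
3 3 9391/10000
f(1y,2y) = ((2453/2500)/(9637/10000) − 1)/(1) = 175/9637 ≈ 1.8159%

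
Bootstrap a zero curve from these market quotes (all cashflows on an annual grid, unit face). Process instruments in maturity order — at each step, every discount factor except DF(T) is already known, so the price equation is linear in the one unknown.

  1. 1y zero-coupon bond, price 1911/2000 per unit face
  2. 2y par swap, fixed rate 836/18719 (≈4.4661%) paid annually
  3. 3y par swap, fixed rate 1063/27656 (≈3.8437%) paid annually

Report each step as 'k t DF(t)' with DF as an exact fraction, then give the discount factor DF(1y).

step 1 [1y] zero: DF = P = 1911/2000 ≈ 0.955500
step 2 [2y] swap r/1=836/18719: DF=(1 − 836/18719·(0.955500))/(1+836/18719) = 2291/2500 ≈ 0.916400
step 3 [3y] swap r/1=1063/27656: DF=(1 − 1063/27656·(0.955500+0.916400))/(1+1063/27656) = 8937/10000 ≈ 0.893700

1 1 1911/2000
2 2 2291/2500
3 3 8937/10000
DF(1y) = 1911/2000 ≈ 0.955500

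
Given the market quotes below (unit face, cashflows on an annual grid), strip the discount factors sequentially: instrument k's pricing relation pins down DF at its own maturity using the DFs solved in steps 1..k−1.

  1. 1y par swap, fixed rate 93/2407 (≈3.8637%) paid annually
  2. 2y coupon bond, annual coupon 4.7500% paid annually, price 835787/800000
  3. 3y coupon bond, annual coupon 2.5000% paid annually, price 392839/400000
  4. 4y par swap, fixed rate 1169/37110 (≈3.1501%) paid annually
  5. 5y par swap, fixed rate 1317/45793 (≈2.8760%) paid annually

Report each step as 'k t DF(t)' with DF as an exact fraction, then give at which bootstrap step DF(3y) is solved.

step 1 [1y] swap r/1=93/2407: DF=(1 − 93/2407·(0))/(1+93/2407) = 2407/2500 ≈ 0.962800
step 2 [2y] bond c/1=19/400: DF=(835787/800000 − 19/400·(0.962800))/(1+19/400) = 9537/10000 ≈ 0.953700
step 3 [3y] bond c/1=1/40: DF=(392839/400000 − 1/40·(0.962800+0.953700))/(1+1/40) = 4557/5000 ≈ 0.911400
step 4 [4y] swap r/1=1169/37110: DF=(1 − 1169/37110·(0.962800+0.953700+0.911400))/(1+1169/37110) = 8831/10000 ≈ 0.883100
step 5 [5y] swap r/1=1317/45793: DF=(1 − 1317/45793·(0.962800+0.953700+0.911400+0.883100))/(1+1317/45793) = 8683/10000 ≈ 0.868300

1 1 2407/2500
2 2 9537/10000
3 3 4557/5000
4 4 8831/10000
5 5 8683/10000
DF(3y) is solved at step 3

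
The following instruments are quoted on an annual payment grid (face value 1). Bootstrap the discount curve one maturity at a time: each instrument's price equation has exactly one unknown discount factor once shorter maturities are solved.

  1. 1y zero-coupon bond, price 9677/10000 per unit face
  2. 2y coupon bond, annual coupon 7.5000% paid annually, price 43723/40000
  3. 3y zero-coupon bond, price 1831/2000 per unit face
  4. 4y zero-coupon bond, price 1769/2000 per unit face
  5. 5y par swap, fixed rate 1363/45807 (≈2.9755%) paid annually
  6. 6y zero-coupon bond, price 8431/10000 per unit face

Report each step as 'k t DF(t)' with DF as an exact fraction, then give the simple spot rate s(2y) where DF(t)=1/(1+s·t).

1 1 9677/10000
2 2 9493/10000
3 3 1831/2000
4 4 1769/2000
5 5 8637/10000
6 6 8431/10000
s(2y) = (1/(9493/10000) − 1)/(2) = 507/18986 ≈ 2.6704%

step 1 [1y] zero: DF = P = 9677/10000 ≈ 0.967700
step 2 [2y] bond c/1=3/40: DF=(43723/40000 − 3/40·(0.967700))/(1+3/40) = 9493/10000 ≈ 0.949300
step 3 [3y] zero: DF = P = 1831/2000 ≈ 0.915500
step 4 [4y] zero: DF = P = 1769/2000 ≈ 0.884500
step 5 [5y] swap r/1=1363/45807: DF=(1 − 1363/45807·(0.967700+0.949300+0.915500+0.884500))/(1+1363/45807) = 8637/10000 ≈ 0.863700
step 6 [6y] zero: DF = P = 8431/10000 ≈ 0.843100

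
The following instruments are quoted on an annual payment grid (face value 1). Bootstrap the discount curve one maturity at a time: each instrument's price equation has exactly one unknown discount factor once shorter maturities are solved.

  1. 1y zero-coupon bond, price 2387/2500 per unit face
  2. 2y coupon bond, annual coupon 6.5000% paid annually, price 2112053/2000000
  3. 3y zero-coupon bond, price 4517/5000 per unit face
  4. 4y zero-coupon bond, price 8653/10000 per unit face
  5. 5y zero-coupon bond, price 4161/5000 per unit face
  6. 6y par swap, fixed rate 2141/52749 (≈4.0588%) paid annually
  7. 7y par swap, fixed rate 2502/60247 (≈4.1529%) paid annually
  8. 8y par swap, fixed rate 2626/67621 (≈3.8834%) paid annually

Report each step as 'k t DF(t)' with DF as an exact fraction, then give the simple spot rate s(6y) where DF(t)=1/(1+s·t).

1 1 2387/2500
2 2 9333/10000
3 3 4517/5000
4 4 8653/10000
5 5 4161/5000
6 6 7859/10000
7 7 3749/5000
8 8 3687/5000
s(6y) = (1/(7859/10000) − 1)/(6) = 2141/47154 ≈ 4.5404%

step 1 [1y] zero: DF = P = 2387/2500 ≈ 0.954800
step 2 [2y] bond c/1=13/200: DF=(2112053/2000000 − 13/200·(0.954800))/(1+13/200) = 9333/10000 ≈ 0.933300
step 3 [3y] zero: DF = P = 4517/5000 ≈ 0.903400
step 4 [4y] zero: DF = P = 8653/10000 ≈ 0.865300
step 5 [5y] zero: DF = P = 4161/5000 ≈ 0.832200
step 6 [6y] swap r/1=2141/52749: DF=(1 − 2141/52749·(0.954800+0.933300+0.903400+0.865300+0.832200))/(1+2141/52749) = 7859/10000 ≈ 0.785900
step 7 [7y] swap r/1=2502/60247: DF=(1 − 2502/60247·(0.954800+0.933300+0.903400+0.865300+0.832200+0.785900))/(1+2502/60247) = 3749/5000 ≈ 0.749800
step 8 [8y] swap r/1=2626/67621: DF=(1 − 2626/67621·(0.954800+0.933300+0.903400+0.865300+0.832200+0.785900+0.749800))/(1+2626/67621) = 3687/5000 ≈ 0.737400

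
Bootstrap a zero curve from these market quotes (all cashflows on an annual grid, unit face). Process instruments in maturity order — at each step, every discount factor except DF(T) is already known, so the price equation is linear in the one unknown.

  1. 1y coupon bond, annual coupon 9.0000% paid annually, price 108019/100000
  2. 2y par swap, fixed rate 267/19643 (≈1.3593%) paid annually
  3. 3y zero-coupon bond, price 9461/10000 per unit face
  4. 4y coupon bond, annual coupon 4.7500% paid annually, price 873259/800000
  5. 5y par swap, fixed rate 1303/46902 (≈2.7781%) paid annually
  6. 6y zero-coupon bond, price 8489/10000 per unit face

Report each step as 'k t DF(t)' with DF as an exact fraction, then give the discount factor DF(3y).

1 1 991/1000
2 2 9733/10000
3 3 9461/10000
4 4 9101/10000
5 5 8697/10000
6 6 8489/10000
DF(3y) = 9461/10000 ≈ 0.946100

step 1 [1y] bond c/1=9/100: DF=(108019/100000 − 9/100·(0))/(1+9/100) = 991/1000 ≈ 0.991000
step 2 [2y] swap r/1=267/19643: DF=(1 − 267/19643·(0.991000))/(1+267/19643) = 9733/10000 ≈ 0.973300
step 3 [3y] zero: DF = P = 9461/10000 ≈ 0.946100
step 4 [4y] bond c/1=19/400: DF=(873259/800000 − 19/400·(0.991000+0.973300+0.946100))/(1+19/400) = 9101/10000 ≈ 0.910100
step 5 [5y] swap r/1=1303/46902: DF=(1 − 1303/46902·(0.991000+0.973300+0.946100+0.910100))/(1+1303/46902) = 8697/10000 ≈ 0.869700
step 6 [6y] zero: DF = P = 8489/10000 ≈ 0.848900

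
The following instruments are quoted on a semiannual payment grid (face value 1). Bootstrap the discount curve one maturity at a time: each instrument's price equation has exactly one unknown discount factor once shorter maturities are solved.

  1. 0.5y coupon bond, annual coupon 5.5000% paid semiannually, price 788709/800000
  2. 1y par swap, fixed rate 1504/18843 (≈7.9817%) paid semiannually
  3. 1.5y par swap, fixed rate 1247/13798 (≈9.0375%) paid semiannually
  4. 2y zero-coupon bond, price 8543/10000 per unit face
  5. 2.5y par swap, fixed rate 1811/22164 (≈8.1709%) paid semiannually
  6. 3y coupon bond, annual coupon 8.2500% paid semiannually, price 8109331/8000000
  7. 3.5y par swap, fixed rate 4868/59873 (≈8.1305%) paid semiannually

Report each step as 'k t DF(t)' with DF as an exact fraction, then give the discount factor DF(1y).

1 1/2 1919/2000
2 1 578/625
3 3/2 8753/10000
4 2 8543/10000
5 5/2 8189/10000
6 3 7979/10000
7 7/2 3783/5000
DF(1y) = 578/625 ≈ 0.924800

step 1 [0.5y] bond c/2=11/400: DF=(788709/800000 − 11/400·(0))/(1+11/400) = 1919/2000 ≈ 0.959500
step 2 [1y] swap r/2=752/18843: DF=(1 − 752/18843·(0.959500))/(1+752/18843) = 578/625 ≈ 0.924800
step 3 [1.5y] swap r/2=1247/27596: DF=(1 − 1247/27596·(0.959500+0.924800))/(1+1247/27596) = 8753/10000 ≈ 0.875300
step 4 [2y] zero: DF = P = 8543/10000 ≈ 0.854300
step 5 [2.5y] swap r/2=1811/44328: DF=(1 − 1811/44328·(0.959500+0.924800+0.875300+0.854300))/(1+1811/44328) = 8189/10000 ≈ 0.818900
step 6 [3y] bond c/2=33/800: DF=(8109331/8000000 − 33/800·(0.959500+0.924800+0.875300+0.854300+0.818900))/(1+33/800) = 7979/10000 ≈ 0.797900
step 7 [3.5y] swap r/2=2434/59873: DF=(1 − 2434/59873·(0.959500+0.924800+0.875300+0.854300+0.818900+0.797900))/(1+2434/59873) = 3783/5000 ≈ 0.756600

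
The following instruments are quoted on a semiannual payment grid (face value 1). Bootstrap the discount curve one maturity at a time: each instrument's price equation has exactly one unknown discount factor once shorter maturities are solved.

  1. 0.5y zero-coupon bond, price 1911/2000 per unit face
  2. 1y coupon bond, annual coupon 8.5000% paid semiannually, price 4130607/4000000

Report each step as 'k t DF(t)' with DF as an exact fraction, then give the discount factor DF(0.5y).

1 1/2 1911/2000
2 1 2379/2500
DF(0.5y) = 1911/2000 ≈ 0.955500

step 1 [0.5y] zero: DF = P = 1911/2000 ≈ 0.955500
step 2 [1y] bond c/2=17/400: DF=(4130607/4000000 − 17/400·(0.955500))/(1+17/400) = 2379/2500 ≈ 0.951600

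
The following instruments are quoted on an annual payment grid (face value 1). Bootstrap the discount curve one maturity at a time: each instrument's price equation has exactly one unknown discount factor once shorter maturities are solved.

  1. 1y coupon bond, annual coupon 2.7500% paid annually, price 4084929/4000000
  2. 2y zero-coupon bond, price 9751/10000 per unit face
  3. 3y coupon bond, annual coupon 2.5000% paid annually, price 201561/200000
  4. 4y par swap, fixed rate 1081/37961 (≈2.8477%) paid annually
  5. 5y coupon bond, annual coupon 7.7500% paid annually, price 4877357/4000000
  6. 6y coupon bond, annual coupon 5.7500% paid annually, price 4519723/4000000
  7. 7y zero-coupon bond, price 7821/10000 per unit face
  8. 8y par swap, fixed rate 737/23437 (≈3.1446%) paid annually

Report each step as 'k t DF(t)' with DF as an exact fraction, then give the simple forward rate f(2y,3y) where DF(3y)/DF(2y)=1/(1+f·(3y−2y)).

step 1 [1y] bond c/1=11/400: DF=(4084929/4000000 − 11/400·(0))/(1+11/400) = 9939/10000 ≈ 0.993900
step 2 [2y] zero: DF = P = 9751/10000 ≈ 0.975100
step 3 [3y] bond c/1=1/40: DF=(201561/200000 − 1/40·(0.993900+0.975100))/(1+1/40) = 1169/1250 ≈ 0.935200
step 4 [4y] swap r/1=1081/37961: DF=(1 − 1081/37961·(0.993900+0.975100+0.935200))/(1+1081/37961) = 8919/10000 ≈ 0.891900
step 5 [5y] bond c/1=31/400: DF=(4877357/4000000 − 31/400·(0.993900+0.975100+0.935200+0.891900))/(1+31/400) = 4293/5000 ≈ 0.858600
step 6 [6y] bond c/1=23/400: DF=(4519723/4000000 − 23/400·(0.993900+0.975100+0.935200+0.891900+0.858600))/(1+23/400) = 4077/5000 ≈ 0.815400
step 7 [7y] zero: DF = P = 7821/10000 ≈ 0.782100
step 8 [8y] swap r/1=737/23437: DF=(1 − 737/23437·(0.993900+0.975100+0.935200+0.891900+0.858600+0.815400+0.782100))/(1+737/23437) = 7789/10000 ≈ 0.778900

1 1 9939/10000
2 2 9751/10000
3 3 1169/1250
4 4 8919/10000
5 5 4293/5000
6 6 4077/5000
7 7 7821/10000
8 8 7789/10000
f(2y,3y) = ((9751/10000)/(1169/1250) − 1)/(1) = 57/1336 ≈ 4.2665%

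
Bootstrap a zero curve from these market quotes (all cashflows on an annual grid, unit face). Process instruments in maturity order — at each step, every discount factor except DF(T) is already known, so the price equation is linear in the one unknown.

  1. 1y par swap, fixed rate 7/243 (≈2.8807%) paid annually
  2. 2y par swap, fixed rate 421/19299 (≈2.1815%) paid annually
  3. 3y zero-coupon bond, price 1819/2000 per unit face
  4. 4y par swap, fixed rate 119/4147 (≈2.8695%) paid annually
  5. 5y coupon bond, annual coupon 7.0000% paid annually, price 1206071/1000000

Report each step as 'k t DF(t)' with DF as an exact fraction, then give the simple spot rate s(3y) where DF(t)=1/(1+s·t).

step 1 [1y] swap r/1=7/243: DF=(1 − 7/243·(0))/(1+7/243) = 243/250 ≈ 0.972000
step 2 [2y] swap r/1=421/19299: DF=(1 − 421/19299·(0.972000))/(1+421/19299) = 9579/10000 ≈ 0.957900
step 3 [3y] zero: DF = P = 1819/2000 ≈ 0.909500
step 4 [4y] swap r/1=119/4147: DF=(1 − 119/4147·(0.972000+0.957900+0.909500))/(1+119/4147) = 8929/10000 ≈ 0.892900
step 5 [5y] bond c/1=7/100: DF=(1206071/1000000 − 7/100·(0.972000+0.957900+0.909500+0.892900))/(1+7/100) = 883/1000 ≈ 0.883000

1 1 243/250
2 2 9579/10000
3 3 1819/2000
4 4 8929/10000
5 5 883/1000
s(3y) = (1/(1819/2000) − 1)/(3) = 181/5457 ≈ 3.3168%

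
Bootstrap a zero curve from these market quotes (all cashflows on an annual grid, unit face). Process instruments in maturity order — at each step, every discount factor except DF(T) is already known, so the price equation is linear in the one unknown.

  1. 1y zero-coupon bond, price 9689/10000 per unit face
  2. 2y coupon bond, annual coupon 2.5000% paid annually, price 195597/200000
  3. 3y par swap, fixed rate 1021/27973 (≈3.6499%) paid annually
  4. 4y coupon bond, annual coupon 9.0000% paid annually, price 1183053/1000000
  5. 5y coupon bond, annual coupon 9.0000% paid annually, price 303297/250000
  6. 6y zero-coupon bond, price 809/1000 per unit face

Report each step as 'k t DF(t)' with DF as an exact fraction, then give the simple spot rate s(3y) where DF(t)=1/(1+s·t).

1 1 9689/10000
2 2 1861/2000
3 3 8979/10000
4 4 534/625
5 5 1623/2000
6 6 809/1000
s(3y) = (1/(8979/10000) − 1)/(3) = 1021/26937 ≈ 3.7903%

step 1 [1y] zero: DF = P = 9689/10000 ≈ 0.968900
step 2 [2y] bond c/1=1/40: DF=(195597/200000 − 1/40·(0.968900))/(1+1/40) = 1861/2000 ≈ 0.930500
step 3 [3y] swap r/1=1021/27973: DF=(1 − 1021/27973·(0.968900+0.930500))/(1+1021/27973) = 8979/10000 ≈ 0.897900
step 4 [4y] bond c/1=9/100: DF=(1183053/1000000 − 9/100·(0.968900+0.930500+0.897900))/(1+9/100) = 534/625 ≈ 0.854400
step 5 [5y] bond c/1=9/100: DF=(303297/250000 − 9/100·(0.968900+0.930500+0.897900+0.854400))/(1+9/100) = 1623/2000 ≈ 0.811500
step 6 [6y] zero: DF = P = 809/1000 ≈ 0.809000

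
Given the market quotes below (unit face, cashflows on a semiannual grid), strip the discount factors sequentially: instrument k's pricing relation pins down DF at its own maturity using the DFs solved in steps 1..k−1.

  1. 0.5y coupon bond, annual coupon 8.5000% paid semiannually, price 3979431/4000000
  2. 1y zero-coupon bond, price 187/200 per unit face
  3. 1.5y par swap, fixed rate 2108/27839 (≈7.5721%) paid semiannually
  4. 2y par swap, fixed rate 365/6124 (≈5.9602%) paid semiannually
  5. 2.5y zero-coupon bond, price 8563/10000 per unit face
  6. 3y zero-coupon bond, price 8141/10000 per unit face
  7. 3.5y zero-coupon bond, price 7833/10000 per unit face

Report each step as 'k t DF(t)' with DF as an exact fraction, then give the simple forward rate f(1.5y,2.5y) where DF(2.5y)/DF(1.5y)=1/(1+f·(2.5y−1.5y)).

step 1 [0.5y] bond c/2=17/400: DF=(3979431/4000000 − 17/400·(0))/(1+17/400) = 9543/10000 ≈ 0.954300
step 2 [1y] zero: DF = P = 187/200 ≈ 0.935000
step 3 [1.5y] swap r/2=1054/27839: DF=(1 − 1054/27839·(0.954300+0.935000))/(1+1054/27839) = 4473/5000 ≈ 0.894600
step 4 [2y] swap r/2=365/12248: DF=(1 − 365/12248·(0.954300+0.935000+0.894600))/(1+365/12248) = 1781/2000 ≈ 0.890500
step 5 [2.5y] zero: DF = P = 8563/10000 ≈ 0.856300
step 6 [3y] zero: DF = P = 8141/10000 ≈ 0.814100
step 7 [3.5y] zero: DF = P = 7833/10000 ≈ 0.783300

1 1/2 9543/10000
2 1 187/200
3 3/2 4473/5000
4 2 1781/2000
5 5/2 8563/10000
6 3 8141/10000
7 7/2 7833/10000
f(1.5y,2.5y) = ((4473/5000)/(8563/10000) − 1)/(1) = 383/8563 ≈ 4.4727%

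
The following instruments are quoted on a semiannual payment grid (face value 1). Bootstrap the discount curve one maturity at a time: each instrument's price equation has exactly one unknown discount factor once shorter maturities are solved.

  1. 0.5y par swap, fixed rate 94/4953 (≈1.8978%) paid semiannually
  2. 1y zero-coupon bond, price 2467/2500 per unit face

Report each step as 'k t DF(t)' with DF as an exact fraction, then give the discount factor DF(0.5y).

step 1 [0.5y] swap r/2=47/4953: DF=(1 − 47/4953·(0))/(1+47/4953) = 4953/5000 ≈ 0.990600
step 2 [1y] zero: DF = P = 2467/2500 ≈ 0.986800

1 1/2 4953/5000
2 1 2467/2500
DF(0.5y) = 4953/5000 ≈ 0.990600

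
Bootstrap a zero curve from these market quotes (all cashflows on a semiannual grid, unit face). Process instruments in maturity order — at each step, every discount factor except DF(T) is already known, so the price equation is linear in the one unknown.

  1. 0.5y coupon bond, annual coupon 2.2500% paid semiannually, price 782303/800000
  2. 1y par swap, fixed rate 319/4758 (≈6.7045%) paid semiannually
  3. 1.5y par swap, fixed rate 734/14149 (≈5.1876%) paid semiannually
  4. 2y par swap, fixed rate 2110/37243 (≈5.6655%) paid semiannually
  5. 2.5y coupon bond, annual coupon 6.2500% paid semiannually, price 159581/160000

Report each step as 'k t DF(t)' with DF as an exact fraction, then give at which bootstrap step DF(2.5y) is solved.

step 1 [0.5y] bond c/2=9/800: DF=(782303/800000 − 9/800·(0))/(1+9/800) = 967/1000 ≈ 0.967000
step 2 [1y] swap r/2=319/9516: DF=(1 − 319/9516·(0.967000))/(1+319/9516) = 4681/5000 ≈ 0.936200
step 3 [1.5y] swap r/2=367/14149: DF=(1 − 367/14149·(0.967000+0.936200))/(1+367/14149) = 4633/5000 ≈ 0.926600
step 4 [2y] swap r/2=1055/37243: DF=(1 − 1055/37243·(0.967000+0.936200+0.926600))/(1+1055/37243) = 1789/2000 ≈ 0.894500
step 5 [2.5y] bond c/2=1/32: DF=(159581/160000 − 1/32·(0.967000+0.936200+0.926600+0.894500))/(1+1/32) = 8543/10000 ≈ 0.854300

1 1/2 967/1000
2 1 4681/5000
3 3/2 4633/5000
4 2 1789/2000
5 5/2 8543/10000
DF(2.5y) is solved at step 5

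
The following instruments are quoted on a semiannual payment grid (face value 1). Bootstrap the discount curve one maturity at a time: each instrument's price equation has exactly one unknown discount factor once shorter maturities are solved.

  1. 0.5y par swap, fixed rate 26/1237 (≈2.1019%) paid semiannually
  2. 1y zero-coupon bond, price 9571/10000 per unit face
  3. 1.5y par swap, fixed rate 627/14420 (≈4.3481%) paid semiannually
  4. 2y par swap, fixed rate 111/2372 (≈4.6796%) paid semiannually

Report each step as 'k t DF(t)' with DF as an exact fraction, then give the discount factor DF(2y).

1 1/2 1237/1250
2 1 9571/10000
3 3/2 9373/10000
4 2 1139/1250
DF(2y) = 1139/1250 ≈ 0.911200

step 1 [0.5y] swap r/2=13/1237: DF=(1 − 13/1237·(0))/(1+13/1237) = 1237/1250 ≈ 0.989600
step 2 [1y] zero: DF = P = 9571/10000 ≈ 0.957100
step 3 [1.5y] swap r/2=627/28840: DF=(1 − 627/28840·(0.989600+0.957100))/(1+627/28840) = 9373/10000 ≈ 0.937300
step 4 [2y] swap r/2=111/4744: DF=(1 − 111/4744·(0.989600+0.957100+0.937300))/(1+111/4744) = 1139/1250 ≈ 0.911200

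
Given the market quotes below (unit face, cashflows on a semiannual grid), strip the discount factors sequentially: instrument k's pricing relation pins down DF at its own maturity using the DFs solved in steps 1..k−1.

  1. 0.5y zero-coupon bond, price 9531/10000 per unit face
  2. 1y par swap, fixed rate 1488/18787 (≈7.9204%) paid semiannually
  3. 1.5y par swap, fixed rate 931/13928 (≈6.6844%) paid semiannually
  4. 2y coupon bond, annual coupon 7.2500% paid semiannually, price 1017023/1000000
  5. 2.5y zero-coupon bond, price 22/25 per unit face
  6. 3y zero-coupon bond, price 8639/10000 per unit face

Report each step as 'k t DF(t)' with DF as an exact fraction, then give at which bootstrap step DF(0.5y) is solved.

step 1 [0.5y] zero: DF = P = 9531/10000 ≈ 0.953100
step 2 [1y] swap r/2=744/18787: DF=(1 − 744/18787·(0.953100))/(1+744/18787) = 1157/1250 ≈ 0.925600
step 3 [1.5y] swap r/2=931/27856: DF=(1 − 931/27856·(0.953100+0.925600))/(1+931/27856) = 9069/10000 ≈ 0.906900
step 4 [2y] bond c/2=29/800: DF=(1017023/1000000 − 29/800·(0.953100+0.925600+0.906900))/(1+29/800) = 221/250 ≈ 0.884000
step 5 [2.5y] zero: DF = P = 22/25 ≈ 0.880000
step 6 [3y] zero: DF = P = 8639/10000 ≈ 0.863900

1 1/2 9531/10000
2 1 1157/1250
3 3/2 9069/10000
4 2 221/250
5 5/2 22/25
6 3 8639/10000
DF(0.5y) is solved at step 1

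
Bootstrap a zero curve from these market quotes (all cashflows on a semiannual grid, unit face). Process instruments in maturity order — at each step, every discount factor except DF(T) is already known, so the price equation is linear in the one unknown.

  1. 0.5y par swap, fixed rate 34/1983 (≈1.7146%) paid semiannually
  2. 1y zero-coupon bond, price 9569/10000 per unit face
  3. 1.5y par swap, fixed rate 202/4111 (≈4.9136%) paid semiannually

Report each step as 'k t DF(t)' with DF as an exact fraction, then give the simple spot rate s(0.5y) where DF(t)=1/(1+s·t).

step 1 [0.5y] swap r/2=17/1983: DF=(1 − 17/1983·(0))/(1+17/1983) = 1983/2000 ≈ 0.991500
step 2 [1y] zero: DF = P = 9569/10000 ≈ 0.956900
step 3 [1.5y] swap r/2=101/4111: DF=(1 − 101/4111·(0.991500+0.956900))/(1+101/4111) = 9293/10000 ≈ 0.929300

1 1/2 1983/2000
2 1 9569/10000
3 3/2 9293/10000
s(0.5y) = (1/(1983/2000) − 1)/(1/2) = 34/1983 ≈ 1.7146%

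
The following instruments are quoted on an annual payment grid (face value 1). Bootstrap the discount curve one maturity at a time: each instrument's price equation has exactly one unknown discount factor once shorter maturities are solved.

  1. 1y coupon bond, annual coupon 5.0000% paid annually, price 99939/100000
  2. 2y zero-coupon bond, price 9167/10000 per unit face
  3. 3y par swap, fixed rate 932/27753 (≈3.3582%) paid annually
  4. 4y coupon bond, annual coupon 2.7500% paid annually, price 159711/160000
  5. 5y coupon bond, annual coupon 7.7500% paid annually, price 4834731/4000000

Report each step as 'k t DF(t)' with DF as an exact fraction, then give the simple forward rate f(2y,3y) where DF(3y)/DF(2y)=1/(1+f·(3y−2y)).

step 1 [1y] bond c/1=1/20: DF=(99939/100000 − 1/20·(0))/(1+1/20) = 4759/5000 ≈ 0.951800
step 2 [2y] zero: DF = P = 9167/10000 ≈ 0.916700
step 3 [3y] swap r/1=932/27753: DF=(1 − 932/27753·(0.951800+0.916700))/(1+932/27753) = 2267/2500 ≈ 0.906800
step 4 [4y] bond c/1=11/400: DF=(159711/160000 − 11/400·(0.951800+0.916700+0.906800))/(1+11/400) = 2243/2500 ≈ 0.897200
step 5 [5y] bond c/1=31/400: DF=(4834731/4000000 − 31/400·(0.951800+0.916700+0.906800+0.897200))/(1+31/400) = 536/625 ≈ 0.857600

1 1 4759/5000
2 2 9167/10000
3 3 2267/2500
4 4 2243/2500
5 5 536/625
f(2y,3y) = ((9167/10000)/(2267/2500) − 1)/(1) = 99/9068 ≈ 1.0918%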